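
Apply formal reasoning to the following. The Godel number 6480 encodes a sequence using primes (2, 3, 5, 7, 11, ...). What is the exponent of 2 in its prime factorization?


Factorize 6480 by dividing by 2 repeatedly.
Division steps: 2 divides 6480 exactly 4 time(s).
Exponent of 2 = 4

4


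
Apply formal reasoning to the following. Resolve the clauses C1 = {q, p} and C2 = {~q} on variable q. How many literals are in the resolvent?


Remove q from C1 and ~q from C2.
C1 remainder: {p}
C2 remainder: {}
Union (resolvent): {p}
Resolvent has 1 literal(s).

1


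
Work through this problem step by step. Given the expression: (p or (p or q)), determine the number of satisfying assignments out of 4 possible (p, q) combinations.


Check all 4 assignments:
p=0, q=0: 0
p=0, q=1: 1
p=1, q=0: 1
p=1, q=1: 1
Count of True = 3

3


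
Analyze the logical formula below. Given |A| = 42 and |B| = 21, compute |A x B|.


The Cartesian product A x B contains all ordered pairs (a, b).
|A x B| = |A| * |B| = 42 * 21 = 882

882


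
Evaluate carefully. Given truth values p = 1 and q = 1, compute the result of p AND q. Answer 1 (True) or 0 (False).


p = 1, q = 1
Operation: p AND q
Evaluate: 1 AND 1 = 1

1


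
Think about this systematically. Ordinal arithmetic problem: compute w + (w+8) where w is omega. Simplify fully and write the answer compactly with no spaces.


Compute w + (w+8).
Ordinal + is associative but NOT commutative; for finite n>0, n + w = w but w + n stays w+n.
w + (w+8) = (w+w) + 8 = w*2+8.
Result = w*2+8

w*2+8


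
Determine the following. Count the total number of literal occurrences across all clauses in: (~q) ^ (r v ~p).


Counting literals in each clause:
Clause 1: 1 literal(s)
Clause 2: 2 literal(s)
Total = 3

3


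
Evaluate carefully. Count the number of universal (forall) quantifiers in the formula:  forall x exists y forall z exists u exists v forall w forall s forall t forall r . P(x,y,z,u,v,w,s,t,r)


Quantifier prefix: forall x exists y forall z exists u exists v forall w forall s forall t forall r
Mark each quantifier type:
  U E U E E U U U U
Universal count = 6, Existential count = 3
Asked for universal (forall) quantifiers: 6

6


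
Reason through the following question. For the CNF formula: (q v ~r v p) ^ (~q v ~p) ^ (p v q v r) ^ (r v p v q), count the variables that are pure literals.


Check each variable for pure literal status:
p: mixed (not pure)
q: mixed (not pure)
r: mixed (not pure)
Pure literal count = 0

0


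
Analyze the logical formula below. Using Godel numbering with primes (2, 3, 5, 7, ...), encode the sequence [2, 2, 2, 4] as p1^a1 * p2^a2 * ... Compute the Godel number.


Encode each element as an exponent of the corresponding prime:
  2^2 = 4
  3^2 = 9
  5^2 = 25
  7^4 = 2401
Product = 4 * 9 * 25 * 2401 = 2160900

2160900


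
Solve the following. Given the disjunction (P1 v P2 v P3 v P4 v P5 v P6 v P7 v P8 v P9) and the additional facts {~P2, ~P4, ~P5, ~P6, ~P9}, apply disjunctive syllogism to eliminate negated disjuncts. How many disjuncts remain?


Original disjuncts (9): P1, P2, P3, P4, P5, P6, P7, P8, P9
Negated (eliminate): ~P2, ~P4, ~P5, ~P6, ~P9
Remaining disjuncts: P1, P3, P7, P8
Count = 9 - 5 = 4

4


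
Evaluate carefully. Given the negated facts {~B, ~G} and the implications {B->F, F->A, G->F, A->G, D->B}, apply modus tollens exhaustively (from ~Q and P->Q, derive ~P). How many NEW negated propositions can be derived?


Initial negated facts: {~B, ~G}
Apply modus tollens to closure:
  ~G and A->G  =>  ~A
  ~B and D->B  =>  ~D
  ~A and F->A  =>  ~F
Final negated: {~A, ~B, ~D, ~F, ~G}
New negations: {~A, ~D, ~F}
Count = 3

3


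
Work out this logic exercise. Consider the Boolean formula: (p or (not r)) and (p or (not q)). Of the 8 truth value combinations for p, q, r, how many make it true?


Evaluate all 8 assignments for p, q, r:
p=0, q=0, r=0: 1
p=0, q=0, r=1: 0
p=0, q=1, r=0: 0
p=0, q=1, r=1: 0
p=1, q=0, r=0: 1
p=1, q=0, r=1: 1
p=1, q=1, r=0: 1
p=1, q=1, r=1: 1
Satisfying count = 5

5


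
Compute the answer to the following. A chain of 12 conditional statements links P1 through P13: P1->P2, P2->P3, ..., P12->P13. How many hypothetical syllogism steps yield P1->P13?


With 12 implications in a chain connecting 13 propositions:
P1->P2, P2->P3, ..., P12->P13
Steps needed = (number of implications) - 1 = 12 - 1 = 11

11


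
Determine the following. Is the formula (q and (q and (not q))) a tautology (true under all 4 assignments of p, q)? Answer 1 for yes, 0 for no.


Check all 4 assignments:
p=0, q=0: 0
p=0, q=1: 0
p=1, q=0: 0
p=1, q=1: 0
Satisfying count = 0/4.
Tautology iff count = 4: no.

0


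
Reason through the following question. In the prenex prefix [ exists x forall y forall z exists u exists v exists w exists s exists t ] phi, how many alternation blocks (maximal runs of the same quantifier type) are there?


Quantifier-type sequence: E A A E E E E E  (A=forall, E=exists)
Group into maximal same-type runs:
  Ex1 | Ax2 | Ex5
Number of blocks = 3

3


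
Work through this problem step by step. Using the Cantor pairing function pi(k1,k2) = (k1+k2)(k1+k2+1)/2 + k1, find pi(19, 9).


k1 + k2 = 28
(k1+k2)(k1+k2+1)/2 = 28 * 29 / 2 = 406
pi = 406 + 19 = 425

425


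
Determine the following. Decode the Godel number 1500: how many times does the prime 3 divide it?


Factorize 1500 by dividing by 3 repeatedly.
Division steps: 3 divides 1500 exactly 1 time(s).
Exponent of 3 = 1

1


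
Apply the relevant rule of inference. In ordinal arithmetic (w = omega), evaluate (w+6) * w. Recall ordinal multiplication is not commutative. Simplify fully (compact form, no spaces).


Compute (w+6) * w.
Ordinal * is associative and left-distributive over +, but NOT commutative; for finite n>1, n*w = w but w*n stays w*n.
(w+6) * w = sup{(w+6)*k : k<w} = sup{w*k+6} = w^2 (the +6 tail is absorbed in the limit).
Result = w^2

w^2


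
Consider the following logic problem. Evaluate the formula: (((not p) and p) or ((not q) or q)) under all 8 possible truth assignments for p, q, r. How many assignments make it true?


Check all 8 assignments:
p=0, q=0, r=0: 1
p=0, q=0, r=1: 1
p=0, q=1, r=0: 1
p=0, q=1, r=1: 1
p=1, q=0, r=0: 1
p=1, q=0, r=1: 1
p=1, q=1, r=0: 1
p=1, q=1, r=1: 1
Count of True = 8

8


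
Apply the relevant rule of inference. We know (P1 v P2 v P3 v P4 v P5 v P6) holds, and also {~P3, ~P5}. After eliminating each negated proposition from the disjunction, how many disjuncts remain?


Original disjuncts (6): P1, P2, P3, P4, P5, P6
Negated (eliminate): ~P3, ~P5
Remaining disjuncts: P1, P2, P4, P6
Count = 6 - 2 = 4

4


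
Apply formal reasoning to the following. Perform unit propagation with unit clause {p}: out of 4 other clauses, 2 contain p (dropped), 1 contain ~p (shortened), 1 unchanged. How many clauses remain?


Satisfied (removed): 2
Shortened (remain): 1
Unchanged (remain): 1
Remaining = 1 + 1 = 2

2


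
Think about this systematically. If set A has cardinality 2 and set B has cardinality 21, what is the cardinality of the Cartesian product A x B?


The Cartesian product A x B contains all ordered pairs (a, b).
|A x B| = |A| * |B| = 2 * 21 = 42

42


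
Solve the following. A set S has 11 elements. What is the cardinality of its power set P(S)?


The power set of a set with n elements has 2^n elements.
|P(S)| = 2^11 = 2048

2048


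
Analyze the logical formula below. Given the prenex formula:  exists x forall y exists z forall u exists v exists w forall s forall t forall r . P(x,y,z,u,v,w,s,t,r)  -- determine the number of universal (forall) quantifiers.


Quantifier prefix: exists x forall y exists z forall u exists v exists w forall s forall t forall r
Mark each quantifier type:
  E U E U E E U U U
Universal count = 5, Existential count = 4
Asked for universal (forall) quantifiers: 5

5


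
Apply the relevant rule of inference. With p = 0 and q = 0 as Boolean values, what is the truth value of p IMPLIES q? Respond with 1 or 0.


p = 0, q = 0
Operation: p IMPLIES q
Evaluate: 0 IMPLIES 0 = 1

1


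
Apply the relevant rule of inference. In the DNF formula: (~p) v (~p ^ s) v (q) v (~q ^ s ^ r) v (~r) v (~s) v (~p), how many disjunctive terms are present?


A DNF formula is a disjunction of terms (conjunctions).
Terms are separated by v.
Counting the disjuncts: 7 terms.

7


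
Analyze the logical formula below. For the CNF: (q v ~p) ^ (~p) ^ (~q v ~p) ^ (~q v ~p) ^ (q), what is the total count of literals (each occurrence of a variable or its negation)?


Counting literals in each clause:
Clause 1: 2 literal(s)
Clause 2: 1 literal(s)
Clause 3: 2 literal(s)
Clause 4: 2 literal(s)
Clause 5: 1 literal(s)
Total = 8

8


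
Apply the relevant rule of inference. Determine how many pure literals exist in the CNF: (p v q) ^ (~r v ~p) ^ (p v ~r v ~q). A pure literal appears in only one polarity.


Check each variable for pure literal status:
p: mixed (not pure)
q: mixed (not pure)
r: pure negative
Pure literal count = 1

1


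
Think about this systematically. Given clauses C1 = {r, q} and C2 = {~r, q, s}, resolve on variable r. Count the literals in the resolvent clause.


Remove r from C1 and ~r from C2.
C1 remainder: {q}
C2 remainder: {q, s}
Union (resolvent): {q, s}
Resolvent has 2 literal(s).

2


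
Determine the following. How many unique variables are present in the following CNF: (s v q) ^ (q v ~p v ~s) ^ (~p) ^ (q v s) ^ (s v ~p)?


Identify each variable that appears in the formula.
Variables found: p, q, s
Count = 3

3


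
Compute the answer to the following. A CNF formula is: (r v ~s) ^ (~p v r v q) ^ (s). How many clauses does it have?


A CNF formula is a conjunction of clauses.
Clauses are separated by ^.
Counting the conjuncts: 3 clauses.

3


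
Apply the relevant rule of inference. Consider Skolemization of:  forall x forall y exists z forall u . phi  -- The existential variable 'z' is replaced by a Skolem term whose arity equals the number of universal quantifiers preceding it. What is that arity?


Quantifier prefix: forall x forall y exists z forall u
'z' is existentially quantified at position 3.
Universal variables preceding it: x, y
Skolem function arity = 2

2


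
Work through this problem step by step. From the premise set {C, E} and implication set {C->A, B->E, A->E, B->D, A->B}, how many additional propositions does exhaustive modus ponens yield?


Initial facts: {C, E}
Apply modus ponens to closure:
  C and C->A  =>  A
  A and A->B  =>  B
  B and B->D  =>  D
Final known: {A, B, C, D, E}
New propositions: {A, B, D}
Count = 3

3


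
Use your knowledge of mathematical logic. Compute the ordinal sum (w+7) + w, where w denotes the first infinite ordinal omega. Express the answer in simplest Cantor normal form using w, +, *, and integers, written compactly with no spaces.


Compute (w+7) + w.
Ordinal + is associative but NOT commutative; for finite n>0, n + w = w but w + n stays w+n.
(w+7) + w = w + (7+w) = w + w = w*2 (the finite tail 7 is absorbed by the right w).
Result = w*2

w*2


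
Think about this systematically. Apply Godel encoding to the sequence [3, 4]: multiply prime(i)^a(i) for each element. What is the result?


Encode each element as an exponent of the corresponding prime:
  2^3 = 8
  3^4 = 81
Product = 8 * 81 = 648

648


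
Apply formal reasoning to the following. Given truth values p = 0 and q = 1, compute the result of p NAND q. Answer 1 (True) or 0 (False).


p = 0, q = 1
Operation: p NAND q
Evaluate: 0 NAND 1 = 1

1


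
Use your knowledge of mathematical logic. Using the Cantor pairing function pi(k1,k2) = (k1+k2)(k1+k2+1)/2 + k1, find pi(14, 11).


k1 + k2 = 25
(k1+k2)(k1+k2+1)/2 = 25 * 26 / 2 = 325
pi = 325 + 14 = 339

339


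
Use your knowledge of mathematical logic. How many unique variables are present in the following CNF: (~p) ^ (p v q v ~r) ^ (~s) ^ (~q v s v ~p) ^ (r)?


Identify each variable that appears in the formula.
Variables found: p, q, r, s
Count = 4

4


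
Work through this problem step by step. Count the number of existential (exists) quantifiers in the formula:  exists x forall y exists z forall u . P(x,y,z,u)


Quantifier prefix: exists x forall y exists z forall u
Mark each quantifier type:
  E U E U
Universal count = 2, Existential count = 2
Asked for existential (exists) quantifiers: 2

2


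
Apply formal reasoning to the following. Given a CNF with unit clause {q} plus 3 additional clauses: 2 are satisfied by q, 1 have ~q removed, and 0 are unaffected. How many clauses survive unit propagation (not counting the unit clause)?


Satisfied (removed): 2
Shortened (remain): 1
Unchanged (remain): 0
Remaining = 1 + 0 = 1

1


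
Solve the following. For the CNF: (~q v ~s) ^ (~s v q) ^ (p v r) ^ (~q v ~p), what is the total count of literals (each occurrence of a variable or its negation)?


Counting literals in each clause:
Clause 1: 2 literal(s)
Clause 2: 2 literal(s)
Clause 3: 2 literal(s)
Clause 4: 2 literal(s)
Total = 8

8


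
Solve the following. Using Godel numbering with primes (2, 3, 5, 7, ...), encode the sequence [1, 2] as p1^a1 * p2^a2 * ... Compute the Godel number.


Encode each element as an exponent of the corresponding prime:
  2^1 = 2
  3^2 = 9
Product = 2 * 9 = 18

18


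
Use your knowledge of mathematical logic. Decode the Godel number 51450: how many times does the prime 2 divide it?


Factorize 51450 by dividing by 2 repeatedly.
Division steps: 2 divides 51450 exactly 1 time(s).
Exponent of 2 = 1

1


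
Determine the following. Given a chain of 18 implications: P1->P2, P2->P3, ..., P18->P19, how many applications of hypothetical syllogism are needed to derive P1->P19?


With 18 implications in a chain connecting 19 propositions:
P1->P2, P2->P3, ..., P18->P19
Steps needed = (number of implications) - 1 = 18 - 1 = 17

17


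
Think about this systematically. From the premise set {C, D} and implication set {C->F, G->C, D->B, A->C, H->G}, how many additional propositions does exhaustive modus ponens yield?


Initial facts: {C, D}
Apply modus ponens to closure:
  C and C->F  =>  F
  D and D->B  =>  B
Final known: {B, C, D, F}
New propositions: {B, F}
Count = 2

2


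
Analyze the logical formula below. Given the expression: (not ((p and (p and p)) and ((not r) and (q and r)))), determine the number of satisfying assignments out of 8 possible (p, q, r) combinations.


Check all 8 assignments:
p=0, q=0, r=0: 1
p=0, q=0, r=1: 1
p=0, q=1, r=0: 1
p=0, q=1, r=1: 1
p=1, q=0, r=0: 1
p=1, q=0, r=1: 1
p=1, q=1, r=0: 1
p=1, q=1, r=1: 1
Count of True = 8

8


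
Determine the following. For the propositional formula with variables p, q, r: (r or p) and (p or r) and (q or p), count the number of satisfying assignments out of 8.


Evaluate all 8 assignments for p, q, r:
p=0, q=0, r=0: 0
p=0, q=0, r=1: 0
p=0, q=1, r=0: 0
p=0, q=1, r=1: 1
p=1, q=0, r=0: 1
p=1, q=0, r=1: 1
p=1, q=1, r=0: 1
p=1, q=1, r=1: 1
Satisfying count = 5

5


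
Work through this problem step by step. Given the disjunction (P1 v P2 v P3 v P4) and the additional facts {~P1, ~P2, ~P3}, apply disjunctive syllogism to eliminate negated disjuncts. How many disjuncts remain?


Original disjuncts (4): P1, P2, P3, P4
Negated (eliminate): ~P1, ~P2, ~P3
Remaining disjuncts: P4
Count = 4 - 3 = 1

1


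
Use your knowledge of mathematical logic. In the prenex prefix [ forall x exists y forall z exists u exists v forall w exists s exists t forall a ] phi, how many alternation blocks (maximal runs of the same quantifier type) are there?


Quantifier-type sequence: A E A E E A E E A  (A=forall, E=exists)
Group into maximal same-type runs:
  Ax1 | Ex1 | Ax1 | Ex2 | Ax1 | Ex2 | Ax1
Number of blocks = 7

7


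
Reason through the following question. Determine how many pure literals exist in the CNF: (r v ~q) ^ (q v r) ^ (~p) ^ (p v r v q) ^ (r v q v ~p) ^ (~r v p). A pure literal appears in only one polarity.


Check each variable for pure literal status:
p: mixed (not pure)
q: mixed (not pure)
r: mixed (not pure)
Pure literal count = 0

0


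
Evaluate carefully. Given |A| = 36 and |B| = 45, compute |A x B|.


The Cartesian product A x B contains all ordered pairs (a, b).
|A x B| = |A| * |B| = 36 * 45 = 1620

1620


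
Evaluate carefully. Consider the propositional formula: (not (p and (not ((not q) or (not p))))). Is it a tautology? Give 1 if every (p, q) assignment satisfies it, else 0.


Check all 4 assignments:
p=0, q=0: 1
p=0, q=1: 1
p=1, q=0: 1
p=1, q=1: 0
Satisfying count = 3/4.
Tautology iff count = 4: no.

0


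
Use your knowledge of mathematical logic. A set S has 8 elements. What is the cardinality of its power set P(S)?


The power set of a set with n elements has 2^n elements.
|P(S)| = 2^8 = 256

256


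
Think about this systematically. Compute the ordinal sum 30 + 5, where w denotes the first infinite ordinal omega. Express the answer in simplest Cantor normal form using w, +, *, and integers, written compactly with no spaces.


Compute 30 + 5.
Ordinal + is associative but NOT commutative; for finite n>0, n + w = w but w + n stays w+n.
Both operands finite; ordinal + agrees with natural +: 30 + 5 = 35.
Result = 35

35


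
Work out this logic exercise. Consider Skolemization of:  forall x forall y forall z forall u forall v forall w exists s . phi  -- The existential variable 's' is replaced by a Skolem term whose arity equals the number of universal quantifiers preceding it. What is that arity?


Quantifier prefix: forall x forall y forall z forall u forall v forall w exists s
's' is existentially quantified at position 7.
Universal variables preceding it: x, y, z, u, v, w
Skolem function arity = 6

6


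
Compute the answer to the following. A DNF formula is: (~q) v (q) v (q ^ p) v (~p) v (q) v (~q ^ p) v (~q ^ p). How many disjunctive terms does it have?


A DNF formula is a disjunction of terms (conjunctions).
Terms are separated by v.
Counting the disjuncts: 7 terms.

7


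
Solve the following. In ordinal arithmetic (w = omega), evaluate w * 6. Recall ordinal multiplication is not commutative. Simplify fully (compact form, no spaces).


Compute w * 6.
Ordinal * is associative and left-distributive over +, but NOT commutative; for finite n>1, n*w = w but w*n stays w*n.
w * 6 means 6 copies of w concatenated: w*6.
Result = w*6

w*6


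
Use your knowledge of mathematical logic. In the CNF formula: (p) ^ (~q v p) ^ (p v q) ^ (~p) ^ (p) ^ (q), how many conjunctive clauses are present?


A CNF formula is a conjunction of clauses.
Clauses are separated by ^.
Counting the conjuncts: 6 clauses.

6


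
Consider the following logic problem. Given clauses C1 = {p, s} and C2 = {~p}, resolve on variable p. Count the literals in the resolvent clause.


Remove p from C1 and ~p from C2.
C1 remainder: {s}
C2 remainder: {}
Union (resolvent): {s}
Resolvent has 1 literal(s).

1


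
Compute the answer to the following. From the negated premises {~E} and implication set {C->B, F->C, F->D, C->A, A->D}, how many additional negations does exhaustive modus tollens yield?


Initial negated facts: {~E}
Apply modus tollens to closure:
  (no implication fires)
Final negated: {~E}
New negations: {(none)}
Count = 0

0


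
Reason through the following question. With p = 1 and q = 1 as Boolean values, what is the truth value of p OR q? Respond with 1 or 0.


p = 1, q = 1
Operation: p OR q
Evaluate: 1 OR 1 = 1

1


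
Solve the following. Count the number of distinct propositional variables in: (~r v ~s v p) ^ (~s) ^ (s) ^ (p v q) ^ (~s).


Identify each variable that appears in the formula.
Variables found: p, q, r, s
Count = 4

4


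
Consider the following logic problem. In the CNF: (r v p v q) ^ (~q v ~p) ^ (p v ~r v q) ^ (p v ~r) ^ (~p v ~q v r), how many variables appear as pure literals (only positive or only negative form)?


Check each variable for pure literal status:
p: mixed (not pure)
q: mixed (not pure)
r: mixed (not pure)
Pure literal count = 0

0


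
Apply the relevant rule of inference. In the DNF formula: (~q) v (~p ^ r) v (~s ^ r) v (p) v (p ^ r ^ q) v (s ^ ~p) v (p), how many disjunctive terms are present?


A DNF formula is a disjunction of terms (conjunctions).
Terms are separated by v.
Counting the disjuncts: 7 terms.

7


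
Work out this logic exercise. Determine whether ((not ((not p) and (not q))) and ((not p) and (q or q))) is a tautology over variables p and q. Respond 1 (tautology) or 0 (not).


Check all 4 assignments:
p=0, q=0: 0
p=0, q=1: 1
p=1, q=0: 0
p=1, q=1: 0
Satisfying count = 1/4.
Tautology iff count = 4: no.

0


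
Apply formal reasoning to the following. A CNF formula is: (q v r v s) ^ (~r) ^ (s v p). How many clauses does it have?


A CNF formula is a conjunction of clauses.
Clauses are separated by ^.
Counting the conjuncts: 3 clauses.

3


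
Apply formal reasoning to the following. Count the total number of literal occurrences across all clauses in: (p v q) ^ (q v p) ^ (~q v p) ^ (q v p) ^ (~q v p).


Counting literals in each clause:
Clause 1: 2 literal(s)
Clause 2: 2 literal(s)
Clause 3: 2 literal(s)
Clause 4: 2 literal(s)
Clause 5: 2 literal(s)
Total = 10

10


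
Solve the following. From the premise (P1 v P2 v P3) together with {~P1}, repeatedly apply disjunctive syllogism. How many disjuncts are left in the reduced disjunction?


Original disjuncts (3): P1, P2, P3
Negated (eliminate): ~P1
Remaining disjuncts: P2, P3
Count = 3 - 1 = 2

2


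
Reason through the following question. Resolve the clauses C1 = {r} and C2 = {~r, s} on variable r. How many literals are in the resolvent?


Remove r from C1 and ~r from C2.
C1 remainder: {}
C2 remainder: {s}
Union (resolvent): {s}
Resolvent has 1 literal(s).

1


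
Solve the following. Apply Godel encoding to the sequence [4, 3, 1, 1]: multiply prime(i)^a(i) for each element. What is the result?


Encode each element as an exponent of the corresponding prime:
  2^4 = 16
  3^3 = 27
  5^1 = 5
  7^1 = 7
Product = 16 * 27 * 5 * 7 = 15120

15120


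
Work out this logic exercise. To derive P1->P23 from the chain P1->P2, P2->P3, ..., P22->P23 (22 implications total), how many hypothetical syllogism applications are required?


With 22 implications in a chain connecting 23 propositions:
P1->P2, P2->P3, ..., P22->P23
Steps needed = (number of implications) - 1 = 22 - 1 = 21

21


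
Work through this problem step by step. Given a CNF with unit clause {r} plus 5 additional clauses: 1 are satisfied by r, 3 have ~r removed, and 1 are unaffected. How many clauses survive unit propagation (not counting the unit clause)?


Satisfied (removed): 1
Shortened (remain): 3
Unchanged (remain): 1
Remaining = 3 + 1 = 4

4


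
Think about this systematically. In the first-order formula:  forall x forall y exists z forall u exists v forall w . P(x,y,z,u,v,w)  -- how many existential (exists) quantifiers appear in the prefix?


Quantifier prefix: forall x forall y exists z forall u exists v forall w
Mark each quantifier type:
  U U E U E U
Universal count = 4, Existential count = 2
Asked for existential (exists) quantifiers: 2

2


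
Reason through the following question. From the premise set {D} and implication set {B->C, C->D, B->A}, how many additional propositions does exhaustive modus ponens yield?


Initial facts: {D}
Apply modus ponens to closure:
  (no implication fires)
Final known: {D}
New propositions: {(none)}
Count = 0

0


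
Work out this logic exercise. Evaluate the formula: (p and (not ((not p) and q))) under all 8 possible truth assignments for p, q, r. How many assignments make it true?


Check all 8 assignments:
p=0, q=0, r=0: 0
p=0, q=0, r=1: 0
p=0, q=1, r=0: 0
p=0, q=1, r=1: 0
p=1, q=0, r=0: 1
p=1, q=0, r=1: 1
p=1, q=1, r=0: 1
p=1, q=1, r=1: 1
Count of True = 4

4


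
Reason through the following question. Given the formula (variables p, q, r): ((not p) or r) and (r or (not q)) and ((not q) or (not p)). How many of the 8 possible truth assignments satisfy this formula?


Evaluate all 8 assignments for p, q, r:
p=0, q=0, r=0: 1
p=0, q=0, r=1: 1
p=0, q=1, r=0: 0
p=0, q=1, r=1: 1
p=1, q=0, r=0: 0
p=1, q=0, r=1: 1
p=1, q=1, r=0: 0
p=1, q=1, r=1: 0
Satisfying count = 4

4


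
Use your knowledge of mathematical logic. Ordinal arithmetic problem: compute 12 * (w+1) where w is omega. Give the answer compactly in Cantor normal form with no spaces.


Compute 12 * (w+1).
Ordinal * is associative and left-distributive over +, but NOT commutative; for finite n>1, n*w = w but w*n stays w*n.
By left-distributivity: 12 * (w+1) = 12*w + 12*1 = w + 12 = w+12.
Result = w+12

w+12


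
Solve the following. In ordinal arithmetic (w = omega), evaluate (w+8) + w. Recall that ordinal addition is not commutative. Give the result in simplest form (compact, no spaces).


Compute (w+8) + w.
Ordinal + is associative but NOT commutative; for finite n>0, n + w = w but w + n stays w+n.
(w+8) + w = w + (8+w) = w + w = w*2 (the finite tail 8 is absorbed by the right w).
Result = w*2

w*2


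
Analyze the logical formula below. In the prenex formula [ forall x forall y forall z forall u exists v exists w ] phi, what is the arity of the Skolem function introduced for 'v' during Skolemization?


Quantifier prefix: forall x forall y forall z forall u exists v exists w
'v' is existentially quantified at position 5.
Universal variables preceding it: x, y, z, u
Skolem function arity = 4

4


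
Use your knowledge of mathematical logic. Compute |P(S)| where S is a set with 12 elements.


The power set of a set with n elements has 2^n elements.
|P(S)| = 2^12 = 4096

4096


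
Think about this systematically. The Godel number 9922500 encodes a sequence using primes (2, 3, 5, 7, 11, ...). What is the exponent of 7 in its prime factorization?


Factorize 9922500 by dividing by 7 repeatedly.
Division steps: 7 divides 9922500 exactly 2 time(s).
Exponent of 7 = 2

2


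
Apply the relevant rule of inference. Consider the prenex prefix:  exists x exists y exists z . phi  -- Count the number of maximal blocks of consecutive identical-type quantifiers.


Quantifier-type sequence: E E E  (A=forall, E=exists)
Group into maximal same-type runs:
  Ex3
Number of blocks = 1

1


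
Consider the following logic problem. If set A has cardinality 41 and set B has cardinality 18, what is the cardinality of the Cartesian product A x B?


The Cartesian product A x B contains all ordered pairs (a, b).
|A x B| = |A| * |B| = 41 * 18 = 738

738


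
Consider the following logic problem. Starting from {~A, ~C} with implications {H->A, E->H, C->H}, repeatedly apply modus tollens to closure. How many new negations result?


Initial negated facts: {~A, ~C}
Apply modus tollens to closure:
  ~A and H->A  =>  ~H
  ~H and E->H  =>  ~E
Final negated: {~A, ~C, ~E, ~H}
New negations: {~E, ~H}
Count = 2

2


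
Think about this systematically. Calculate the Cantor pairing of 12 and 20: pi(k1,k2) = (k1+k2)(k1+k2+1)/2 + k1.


k1 + k2 = 32
(k1+k2)(k1+k2+1)/2 = 32 * 33 / 2 = 528
pi = 528 + 12 = 540

540


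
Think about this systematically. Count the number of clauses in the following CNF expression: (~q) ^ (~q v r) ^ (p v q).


A CNF formula is a conjunction of clauses.
Clauses are separated by ^.
Counting the conjuncts: 3 clauses.

3


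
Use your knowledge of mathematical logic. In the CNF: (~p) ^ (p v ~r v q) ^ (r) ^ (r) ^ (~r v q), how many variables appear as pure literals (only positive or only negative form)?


Check each variable for pure literal status:
p: mixed (not pure)
q: pure positive
r: mixed (not pure)
Pure literal count = 1

1


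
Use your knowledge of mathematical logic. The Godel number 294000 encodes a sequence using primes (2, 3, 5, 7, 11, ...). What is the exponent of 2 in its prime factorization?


Factorize 294000 by dividing by 2 repeatedly.
Division steps: 2 divides 294000 exactly 4 time(s).
Exponent of 2 = 4

4


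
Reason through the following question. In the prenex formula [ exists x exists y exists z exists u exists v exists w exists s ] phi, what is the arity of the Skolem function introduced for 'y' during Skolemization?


Quantifier prefix: exists x exists y exists z exists u exists v exists w exists s
'y' is existentially quantified at position 2.
No universal quantifiers precede it.
Skolem function arity = 0 (a Skolem constant)

0


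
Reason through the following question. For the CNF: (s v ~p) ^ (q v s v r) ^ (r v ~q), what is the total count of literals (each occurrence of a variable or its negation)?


Counting literals in each clause:
Clause 1: 2 literal(s)
Clause 2: 3 literal(s)
Clause 3: 2 literal(s)
Total = 7

7


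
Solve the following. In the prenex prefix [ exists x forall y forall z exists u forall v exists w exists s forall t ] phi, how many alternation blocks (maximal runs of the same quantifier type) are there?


Quantifier-type sequence: E A A E A E E A  (A=forall, E=exists)
Group into maximal same-type runs:
  Ex1 | Ax2 | Ex1 | Ax1 | Ex2 | Ax1
Number of blocks = 6

6


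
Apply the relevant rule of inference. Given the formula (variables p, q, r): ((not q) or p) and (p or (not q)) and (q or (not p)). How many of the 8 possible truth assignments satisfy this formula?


Evaluate all 8 assignments for p, q, r:
p=0, q=0, r=0: 1
p=0, q=0, r=1: 1
p=0, q=1, r=0: 0
p=0, q=1, r=1: 0
p=1, q=0, r=0: 0
p=1, q=0, r=1: 0
p=1, q=1, r=0: 1
p=1, q=1, r=1: 1
Satisfying count = 4

4


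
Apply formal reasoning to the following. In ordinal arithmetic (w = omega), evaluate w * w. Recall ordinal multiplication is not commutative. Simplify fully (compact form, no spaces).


Compute w * w.
Ordinal * is associative and left-distributive over +, but NOT commutative; for finite n>1, n*w = w but w*n stays w*n.
w * w = w^2 by definition.
Result = w^2

w^2


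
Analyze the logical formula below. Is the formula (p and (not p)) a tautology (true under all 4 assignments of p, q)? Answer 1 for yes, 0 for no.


Check all 4 assignments:
p=0, q=0: 0
p=0, q=1: 0
p=1, q=0: 0
p=1, q=1: 0
Satisfying count = 0/4.
Tautology iff count = 4: no.

0


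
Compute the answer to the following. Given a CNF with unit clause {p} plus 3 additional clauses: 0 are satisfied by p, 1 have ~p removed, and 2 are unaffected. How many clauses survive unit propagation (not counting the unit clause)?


Satisfied (removed): 0
Shortened (remain): 1
Unchanged (remain): 2
Remaining = 1 + 2 = 3

3


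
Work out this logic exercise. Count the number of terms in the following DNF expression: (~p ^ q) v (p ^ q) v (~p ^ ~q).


A DNF formula is a disjunction of terms (conjunctions).
Terms are separated by v.
Counting the disjuncts: 3 terms.

3


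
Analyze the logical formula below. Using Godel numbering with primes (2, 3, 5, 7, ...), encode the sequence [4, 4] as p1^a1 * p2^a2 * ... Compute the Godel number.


Encode each element as an exponent of the corresponding prime:
  2^4 = 16
  3^4 = 81
Product = 16 * 81 = 1296

1296


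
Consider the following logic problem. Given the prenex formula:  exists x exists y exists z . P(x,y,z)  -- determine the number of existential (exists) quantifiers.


Quantifier prefix: exists x exists y exists z
Mark each quantifier type:
  E E E
Universal count = 0, Existential count = 3
Asked for existential (exists) quantifiers: 3

3


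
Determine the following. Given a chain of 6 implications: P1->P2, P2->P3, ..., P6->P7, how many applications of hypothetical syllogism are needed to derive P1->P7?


With 6 implications in a chain connecting 7 propositions:
P1->P2, P2->P3, ..., P6->P7
Steps needed = (number of implications) - 1 = 6 - 1 = 5

5


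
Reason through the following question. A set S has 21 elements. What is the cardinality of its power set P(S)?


The power set of a set with n elements has 2^n elements.
|P(S)| = 2^21 = 2097152

2097152


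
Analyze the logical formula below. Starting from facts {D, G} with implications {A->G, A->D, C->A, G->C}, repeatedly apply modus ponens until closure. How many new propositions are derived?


Initial facts: {D, G}
Apply modus ponens to closure:
  G and G->C  =>  C
  C and C->A  =>  A
Final known: {A, C, D, G}
New propositions: {A, C}
Count = 2

2


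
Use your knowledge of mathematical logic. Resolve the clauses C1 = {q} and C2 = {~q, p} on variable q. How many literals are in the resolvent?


Remove q from C1 and ~q from C2.
C1 remainder: {}
C2 remainder: {p}
Union (resolvent): {p}
Resolvent has 1 literal(s).

1


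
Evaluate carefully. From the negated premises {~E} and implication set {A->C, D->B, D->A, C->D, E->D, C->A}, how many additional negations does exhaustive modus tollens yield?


Initial negated facts: {~E}
Apply modus tollens to closure:
  (no implication fires)
Final negated: {~E}
New negations: {(none)}
Count = 0

0


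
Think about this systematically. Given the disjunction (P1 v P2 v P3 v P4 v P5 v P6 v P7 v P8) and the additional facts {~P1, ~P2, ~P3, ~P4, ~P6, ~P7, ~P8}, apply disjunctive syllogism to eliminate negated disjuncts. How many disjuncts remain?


Original disjuncts (8): P1, P2, P3, P4, P5, P6, P7, P8
Negated (eliminate): ~P1, ~P2, ~P3, ~P4, ~P6, ~P7, ~P8
Remaining disjuncts: P5
Count = 8 - 7 = 1

1


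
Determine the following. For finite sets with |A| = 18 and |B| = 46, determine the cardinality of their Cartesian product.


The Cartesian product A x B contains all ordered pairs (a, b).
|A x B| = |A| * |B| = 18 * 46 = 828

828


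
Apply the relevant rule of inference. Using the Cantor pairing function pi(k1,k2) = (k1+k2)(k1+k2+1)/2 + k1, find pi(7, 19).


k1 + k2 = 26
(k1+k2)(k1+k2+1)/2 = 26 * 27 / 2 = 351
pi = 351 + 7 = 358

358


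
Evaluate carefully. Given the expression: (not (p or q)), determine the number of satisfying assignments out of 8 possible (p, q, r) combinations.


Check all 8 assignments:
p=0, q=0, r=0: 1
p=0, q=0, r=1: 1
p=0, q=1, r=0: 0
p=0, q=1, r=1: 0
p=1, q=0, r=0: 0
p=1, q=0, r=1: 0
p=1, q=1, r=0: 0
p=1, q=1, r=1: 0
Count of True = 2

2


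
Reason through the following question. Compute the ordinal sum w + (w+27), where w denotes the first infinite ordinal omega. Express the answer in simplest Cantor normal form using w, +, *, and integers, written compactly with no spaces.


Compute w + (w+27).
Ordinal + is associative but NOT commutative; for finite n>0, n + w = w but w + n stays w+n.
w + (w+27) = (w+w) + 27 = w*2+27.
Result = w*2+27

w*2+27


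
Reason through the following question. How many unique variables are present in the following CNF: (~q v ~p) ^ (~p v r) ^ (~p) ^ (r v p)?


Identify each variable that appears in the formula.
Variables found: p, q, r
Count = 3

3


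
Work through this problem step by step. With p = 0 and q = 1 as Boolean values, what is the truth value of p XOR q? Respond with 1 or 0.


p = 0, q = 1
Operation: p XOR q
Evaluate: 0 XOR 1 = 1

1


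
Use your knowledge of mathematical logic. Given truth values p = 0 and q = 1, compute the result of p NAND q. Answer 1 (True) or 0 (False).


p = 0, q = 1
Operation: p NAND q
Evaluate: 0 NAND 1 = 1

1


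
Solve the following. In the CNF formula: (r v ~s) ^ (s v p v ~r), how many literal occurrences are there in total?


Counting literals in each clause:
Clause 1: 2 literal(s)
Clause 2: 3 literal(s)
Total = 5

5


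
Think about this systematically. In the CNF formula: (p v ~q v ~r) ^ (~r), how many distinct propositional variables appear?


Identify each variable that appears in the formula.
Variables found: p, q, r
Count = 3

3


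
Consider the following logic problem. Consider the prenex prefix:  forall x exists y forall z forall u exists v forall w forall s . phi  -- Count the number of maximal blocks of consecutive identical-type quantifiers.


Quantifier-type sequence: A E A A E A A  (A=forall, E=exists)
Group into maximal same-type runs:
  Ax1 | Ex1 | Ax2 | Ex1 | Ax2
Number of blocks = 5

5


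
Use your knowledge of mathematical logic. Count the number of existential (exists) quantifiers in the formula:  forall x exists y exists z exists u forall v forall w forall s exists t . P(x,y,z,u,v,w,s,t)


Quantifier prefix: forall x exists y exists z exists u forall v forall w forall s exists t
Mark each quantifier type:
  U E E E U U U E
Universal count = 4, Existential count = 4
Asked for existential (exists) quantifiers: 4

4


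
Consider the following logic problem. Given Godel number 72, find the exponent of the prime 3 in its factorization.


Factorize 72 by dividing by 3 repeatedly.
Division steps: 3 divides 72 exactly 2 time(s).
Exponent of 3 = 2

2


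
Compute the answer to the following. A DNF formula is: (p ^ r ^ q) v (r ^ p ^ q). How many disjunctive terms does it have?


A DNF formula is a disjunction of terms (conjunctions).
Terms are separated by v.
Counting the disjuncts: 2 terms.

2


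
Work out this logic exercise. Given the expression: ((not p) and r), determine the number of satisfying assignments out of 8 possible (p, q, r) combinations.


Check all 8 assignments:
p=0, q=0, r=0: 0
p=0, q=0, r=1: 1
p=0, q=1, r=0: 0
p=0, q=1, r=1: 1
p=1, q=0, r=0: 0
p=1, q=0, r=1: 0
p=1, q=1, r=0: 0
p=1, q=1, r=1: 0
Count of True = 2

2


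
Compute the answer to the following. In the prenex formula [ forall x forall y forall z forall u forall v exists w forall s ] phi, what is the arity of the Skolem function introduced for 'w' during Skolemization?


Quantifier prefix: forall x forall y forall z forall u forall v exists w forall s
'w' is existentially quantified at position 6.
Universal variables preceding it: x, y, z, u, v
Skolem function arity = 5

5


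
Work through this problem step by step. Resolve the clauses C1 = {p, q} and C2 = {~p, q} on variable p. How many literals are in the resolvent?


Remove p from C1 and ~p from C2.
C1 remainder: {q}
C2 remainder: {q}
Union (resolvent): {q}
Resolvent has 1 literal(s).

1


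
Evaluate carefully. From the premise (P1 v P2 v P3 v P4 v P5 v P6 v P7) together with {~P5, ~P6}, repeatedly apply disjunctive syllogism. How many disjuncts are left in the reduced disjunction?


Original disjuncts (7): P1, P2, P3, P4, P5, P6, P7
Negated (eliminate): ~P5, ~P6
Remaining disjuncts: P1, P2, P3, P4, P7
Count = 7 - 2 = 5

5


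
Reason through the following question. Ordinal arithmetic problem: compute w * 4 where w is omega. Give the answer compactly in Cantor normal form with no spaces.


Compute w * 4.
Ordinal * is associative and left-distributive over +, but NOT commutative; for finite n>1, n*w = w but w*n stays w*n.
w * 4 means 4 copies of w concatenated: w*4.
Result = w*4

w*4


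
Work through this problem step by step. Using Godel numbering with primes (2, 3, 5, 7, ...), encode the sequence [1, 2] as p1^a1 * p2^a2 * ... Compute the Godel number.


Encode each element as an exponent of the corresponding prime:
  2^1 = 2
  3^2 = 9
Product = 2 * 9 = 18

18


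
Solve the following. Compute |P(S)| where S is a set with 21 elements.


The power set of a set with n elements has 2^n elements.
|P(S)| = 2^21 = 2097152

2097152


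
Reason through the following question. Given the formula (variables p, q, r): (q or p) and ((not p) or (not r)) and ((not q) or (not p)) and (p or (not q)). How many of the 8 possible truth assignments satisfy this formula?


Evaluate all 8 assignments for p, q, r:
p=0, q=0, r=0: 0
p=0, q=0, r=1: 0
p=0, q=1, r=0: 0
p=0, q=1, r=1: 0
p=1, q=0, r=0: 1
p=1, q=0, r=1: 0
p=1, q=1, r=0: 0
p=1, q=1, r=1: 0
Satisfying count = 1

1


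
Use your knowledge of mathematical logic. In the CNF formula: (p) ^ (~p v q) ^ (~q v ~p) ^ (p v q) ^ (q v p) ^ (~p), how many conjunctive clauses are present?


A CNF formula is a conjunction of clauses.
Clauses are separated by ^.
Counting the conjuncts: 6 clauses.

6
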